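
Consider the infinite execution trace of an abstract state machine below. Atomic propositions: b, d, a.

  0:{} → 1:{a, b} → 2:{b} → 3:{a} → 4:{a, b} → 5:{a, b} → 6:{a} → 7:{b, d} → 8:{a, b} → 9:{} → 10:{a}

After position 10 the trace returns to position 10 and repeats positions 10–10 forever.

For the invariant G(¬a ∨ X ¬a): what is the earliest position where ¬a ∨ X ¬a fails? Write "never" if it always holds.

Check ¬a ∨ X ¬a at each position in order: 0 ✓, 1 ✓, 2 ✓.
At position 3 the labels are {a} and the next position 4 has {a, b}, so ¬a ∨ X ¬a is false there. This is the first violation.

3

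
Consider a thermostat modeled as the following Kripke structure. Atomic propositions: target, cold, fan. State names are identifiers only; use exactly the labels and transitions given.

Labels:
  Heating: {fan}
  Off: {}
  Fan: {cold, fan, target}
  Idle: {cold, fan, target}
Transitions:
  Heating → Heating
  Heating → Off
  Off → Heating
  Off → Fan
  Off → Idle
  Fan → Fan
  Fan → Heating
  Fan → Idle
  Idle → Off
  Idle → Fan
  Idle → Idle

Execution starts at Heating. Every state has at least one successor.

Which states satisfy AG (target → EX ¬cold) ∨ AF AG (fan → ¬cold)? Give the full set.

States satisfying target → EX ¬cold: {Heating, Off, Fan, Idle}.
States satisfying AG (target → EX ¬cold): {Heating, Off, Fan, Idle}.
States satisfying AG (fan → ¬cold): ∅.
States satisfying AF AG (fan → ¬cold): ∅.
States satisfying AG (target → EX ¬cold) ∨ AF AG (fan → ¬cold): {Heating, Off, Fan, Idle}.

{Heating, Off, Fan, Idle}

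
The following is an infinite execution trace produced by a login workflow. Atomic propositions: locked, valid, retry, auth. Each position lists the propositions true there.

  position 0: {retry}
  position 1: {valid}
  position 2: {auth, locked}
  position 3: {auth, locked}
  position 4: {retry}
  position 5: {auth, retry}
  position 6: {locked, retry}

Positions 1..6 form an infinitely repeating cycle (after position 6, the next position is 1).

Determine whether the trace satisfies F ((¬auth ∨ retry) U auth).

(¬auth ∨ retry) U auth holds at position 0, which is reachable from 0, so F ((¬auth ∨ retry) U auth) holds.

Yes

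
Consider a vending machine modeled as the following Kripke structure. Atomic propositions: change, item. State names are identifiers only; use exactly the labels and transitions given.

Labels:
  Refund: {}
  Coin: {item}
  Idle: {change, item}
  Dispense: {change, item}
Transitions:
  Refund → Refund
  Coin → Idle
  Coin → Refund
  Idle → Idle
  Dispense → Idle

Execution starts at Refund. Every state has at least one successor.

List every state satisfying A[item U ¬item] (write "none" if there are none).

States satisfying item: {Coin, Idle, Dispense}.
States satisfying ¬item: {Refund}.
States satisfying A[item U ¬item]: {Refund}.

{Refund}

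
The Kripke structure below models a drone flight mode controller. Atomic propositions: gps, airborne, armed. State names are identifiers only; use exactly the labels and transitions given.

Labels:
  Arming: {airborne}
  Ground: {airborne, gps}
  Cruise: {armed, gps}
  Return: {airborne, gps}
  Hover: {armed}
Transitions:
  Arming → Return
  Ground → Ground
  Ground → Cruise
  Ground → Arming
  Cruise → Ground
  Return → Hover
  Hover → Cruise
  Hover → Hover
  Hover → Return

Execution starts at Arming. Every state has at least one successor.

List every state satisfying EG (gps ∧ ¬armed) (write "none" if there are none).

{Ground}

States satisfying gps ∧ ¬armed: {Ground, Return}.
States satisfying EG (gps ∧ ¬armed): {Ground}.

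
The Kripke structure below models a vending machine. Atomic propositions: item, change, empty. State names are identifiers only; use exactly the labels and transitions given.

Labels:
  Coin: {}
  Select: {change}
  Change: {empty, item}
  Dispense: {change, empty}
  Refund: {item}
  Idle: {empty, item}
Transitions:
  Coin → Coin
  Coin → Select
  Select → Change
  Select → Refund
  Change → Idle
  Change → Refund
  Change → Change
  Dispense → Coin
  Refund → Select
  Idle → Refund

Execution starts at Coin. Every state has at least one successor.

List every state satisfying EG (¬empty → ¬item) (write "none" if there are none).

States satisfying ¬empty → ¬item: {Coin, Select, Change, Dispense, Idle}.
States satisfying EG (¬empty → ¬item): {Coin, Select, Change, Dispense}.

{Coin, Select, Change, Dispense}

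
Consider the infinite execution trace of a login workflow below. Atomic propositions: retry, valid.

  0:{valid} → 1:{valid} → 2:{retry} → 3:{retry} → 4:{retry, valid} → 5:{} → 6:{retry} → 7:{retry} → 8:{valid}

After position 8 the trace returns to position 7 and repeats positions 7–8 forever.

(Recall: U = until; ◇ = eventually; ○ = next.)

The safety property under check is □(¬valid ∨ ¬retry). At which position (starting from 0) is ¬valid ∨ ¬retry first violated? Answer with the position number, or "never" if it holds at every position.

4

Check ¬valid ∨ ¬retry at each position in order: 0 ✓, 1 ✓, 2 ✓, 3 ✓.
At position 4 the labels are {retry, valid}, so ¬valid ∨ ¬retry is false there. This is the first violation.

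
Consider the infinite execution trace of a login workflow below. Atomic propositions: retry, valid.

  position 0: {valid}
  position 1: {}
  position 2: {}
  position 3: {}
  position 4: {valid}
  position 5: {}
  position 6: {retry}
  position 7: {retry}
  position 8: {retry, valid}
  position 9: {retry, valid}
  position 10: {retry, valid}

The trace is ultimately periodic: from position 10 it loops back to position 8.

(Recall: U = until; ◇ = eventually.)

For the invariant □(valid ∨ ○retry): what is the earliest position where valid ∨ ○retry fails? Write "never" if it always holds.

Check valid ∨ ○retry at each position in order: 0 ✓.
At position 1 the labels are {} and the next position 2 has {}, so valid ∨ ○retry is false there. This is the first violation.

1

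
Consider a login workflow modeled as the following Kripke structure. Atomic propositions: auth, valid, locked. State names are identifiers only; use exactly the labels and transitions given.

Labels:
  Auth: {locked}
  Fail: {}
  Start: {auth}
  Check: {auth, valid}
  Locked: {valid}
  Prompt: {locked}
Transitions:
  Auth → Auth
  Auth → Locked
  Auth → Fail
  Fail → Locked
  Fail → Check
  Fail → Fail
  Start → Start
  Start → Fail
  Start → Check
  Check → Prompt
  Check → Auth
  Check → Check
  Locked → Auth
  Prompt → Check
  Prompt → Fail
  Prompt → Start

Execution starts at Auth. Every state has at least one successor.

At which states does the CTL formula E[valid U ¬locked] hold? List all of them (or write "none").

{Fail, Start, Check, Locked}

States satisfying valid: {Check, Locked}.
States satisfying ¬locked: {Fail, Start, Check, Locked}.
States satisfying E[valid U ¬locked]: {Fail, Start, Check, Locked}.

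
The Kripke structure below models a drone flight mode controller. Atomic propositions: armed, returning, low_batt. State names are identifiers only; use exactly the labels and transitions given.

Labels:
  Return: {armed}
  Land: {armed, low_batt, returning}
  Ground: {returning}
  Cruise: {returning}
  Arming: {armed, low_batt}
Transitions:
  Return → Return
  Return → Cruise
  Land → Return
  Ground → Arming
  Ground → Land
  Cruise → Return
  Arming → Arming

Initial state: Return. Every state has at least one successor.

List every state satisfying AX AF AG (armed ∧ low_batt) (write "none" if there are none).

States satisfying AF AG (armed ∧ low_batt): {Arming}.
States satisfying AX AF AG (armed ∧ low_batt): {Arming}.

{Arming}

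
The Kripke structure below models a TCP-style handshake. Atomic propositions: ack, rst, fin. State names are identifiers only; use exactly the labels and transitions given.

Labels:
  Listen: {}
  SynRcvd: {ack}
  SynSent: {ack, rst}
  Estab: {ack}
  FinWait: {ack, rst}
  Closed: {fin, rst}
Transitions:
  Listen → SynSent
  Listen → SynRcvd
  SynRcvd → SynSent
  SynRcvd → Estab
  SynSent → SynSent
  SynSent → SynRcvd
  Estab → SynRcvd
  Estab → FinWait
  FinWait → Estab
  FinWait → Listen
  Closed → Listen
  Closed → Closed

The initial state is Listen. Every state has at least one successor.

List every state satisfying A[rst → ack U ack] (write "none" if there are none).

States satisfying rst → ack: {Listen, SynRcvd, SynSent, Estab, FinWait}.
States satisfying ack: {SynRcvd, SynSent, Estab, FinWait}.
States satisfying A[rst → ack U ack]: {Listen, SynRcvd, SynSent, Estab, FinWait}.

{Listen, SynRcvd, SynSent, Estab, FinWait}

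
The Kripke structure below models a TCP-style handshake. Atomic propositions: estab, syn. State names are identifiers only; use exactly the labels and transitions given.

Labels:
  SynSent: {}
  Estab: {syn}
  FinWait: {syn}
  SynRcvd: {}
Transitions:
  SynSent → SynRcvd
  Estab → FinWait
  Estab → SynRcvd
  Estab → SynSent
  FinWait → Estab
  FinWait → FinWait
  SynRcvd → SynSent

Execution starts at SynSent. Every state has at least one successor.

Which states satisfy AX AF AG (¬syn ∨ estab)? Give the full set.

States satisfying AF AG (¬syn ∨ estab): {SynSent, SynRcvd}.
States satisfying AX AF AG (¬syn ∨ estab): {SynSent, SynRcvd}.

{SynSent, SynRcvd}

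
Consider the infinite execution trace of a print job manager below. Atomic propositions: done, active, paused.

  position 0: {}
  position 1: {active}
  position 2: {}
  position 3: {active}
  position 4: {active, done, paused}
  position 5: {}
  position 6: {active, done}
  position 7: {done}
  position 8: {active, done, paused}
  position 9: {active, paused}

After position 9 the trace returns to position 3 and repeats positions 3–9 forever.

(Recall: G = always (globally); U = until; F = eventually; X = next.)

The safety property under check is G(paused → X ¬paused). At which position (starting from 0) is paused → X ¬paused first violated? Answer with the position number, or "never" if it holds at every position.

Check paused → X ¬paused at each position in order: 0 ✓, 1 ✓, 2 ✓, 3 ✓, 4 ✓, 5 ✓, 6 ✓, 7 ✓.
At position 8 the labels are {active, done, paused} and the next position 9 has {active, paused}, so paused → X ¬paused is false there. This is the first violation.

8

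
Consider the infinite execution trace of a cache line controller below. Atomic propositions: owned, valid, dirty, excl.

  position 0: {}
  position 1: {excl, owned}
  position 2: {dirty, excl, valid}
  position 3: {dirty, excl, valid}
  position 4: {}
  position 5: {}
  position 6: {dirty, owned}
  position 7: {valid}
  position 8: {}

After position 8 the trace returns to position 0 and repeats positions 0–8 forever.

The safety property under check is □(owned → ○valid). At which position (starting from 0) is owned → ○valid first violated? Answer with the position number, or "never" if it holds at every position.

owned → ○valid holds at every position 0..8, and those are all the positions the trace ever visits, so the invariant □(owned → ○valid) is never violated.

never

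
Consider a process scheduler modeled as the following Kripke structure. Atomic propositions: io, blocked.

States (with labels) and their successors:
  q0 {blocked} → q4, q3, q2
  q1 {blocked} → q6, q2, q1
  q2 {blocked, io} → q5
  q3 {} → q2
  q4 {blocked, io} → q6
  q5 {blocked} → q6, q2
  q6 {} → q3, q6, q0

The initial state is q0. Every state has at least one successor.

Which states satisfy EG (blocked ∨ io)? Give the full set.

{q0, q1, q2, q5}

States satisfying blocked ∨ io: {q0, q1, q2, q4, q5}.
States satisfying EG (blocked ∨ io): {q0, q1, q2, q5}.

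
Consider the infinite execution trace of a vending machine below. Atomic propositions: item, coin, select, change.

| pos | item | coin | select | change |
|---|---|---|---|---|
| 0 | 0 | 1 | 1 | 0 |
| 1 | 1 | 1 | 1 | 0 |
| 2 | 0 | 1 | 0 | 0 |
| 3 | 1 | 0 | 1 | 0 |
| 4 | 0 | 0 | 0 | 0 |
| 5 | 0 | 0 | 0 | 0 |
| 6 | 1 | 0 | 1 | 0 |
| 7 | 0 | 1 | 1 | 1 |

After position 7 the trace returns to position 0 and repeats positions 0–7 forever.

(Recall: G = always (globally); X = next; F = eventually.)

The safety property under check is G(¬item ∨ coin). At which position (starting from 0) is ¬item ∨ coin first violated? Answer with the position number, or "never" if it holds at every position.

3

Check ¬item ∨ coin at each position in order: 0 ✓, 1 ✓, 2 ✓.
At position 3 the labels are {item, select}, so ¬item ∨ coin is false there. This is the first violation.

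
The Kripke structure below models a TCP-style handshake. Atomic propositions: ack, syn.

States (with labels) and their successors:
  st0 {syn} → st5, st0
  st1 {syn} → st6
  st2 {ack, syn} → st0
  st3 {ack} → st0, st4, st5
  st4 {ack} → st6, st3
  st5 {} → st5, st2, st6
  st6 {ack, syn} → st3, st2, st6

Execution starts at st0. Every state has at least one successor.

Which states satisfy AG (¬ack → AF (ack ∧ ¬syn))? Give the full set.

States satisfying ¬ack → AF (ack ∧ ¬syn): {st2, st3, st4, st6}.
States satisfying AG (¬ack → AF (ack ∧ ¬syn)): ∅.

none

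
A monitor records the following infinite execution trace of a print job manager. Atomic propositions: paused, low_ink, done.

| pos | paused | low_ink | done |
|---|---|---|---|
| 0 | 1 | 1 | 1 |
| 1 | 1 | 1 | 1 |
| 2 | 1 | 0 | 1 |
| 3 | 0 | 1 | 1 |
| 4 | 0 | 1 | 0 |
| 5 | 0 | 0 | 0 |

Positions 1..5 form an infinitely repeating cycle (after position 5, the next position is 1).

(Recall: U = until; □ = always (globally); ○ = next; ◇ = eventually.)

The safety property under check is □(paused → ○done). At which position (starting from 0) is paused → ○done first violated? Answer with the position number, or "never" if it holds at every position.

paused → ○done holds at every position 0..5, and those are all the positions the trace ever visits, so the invariant □(paused → ○done) is never violated.

never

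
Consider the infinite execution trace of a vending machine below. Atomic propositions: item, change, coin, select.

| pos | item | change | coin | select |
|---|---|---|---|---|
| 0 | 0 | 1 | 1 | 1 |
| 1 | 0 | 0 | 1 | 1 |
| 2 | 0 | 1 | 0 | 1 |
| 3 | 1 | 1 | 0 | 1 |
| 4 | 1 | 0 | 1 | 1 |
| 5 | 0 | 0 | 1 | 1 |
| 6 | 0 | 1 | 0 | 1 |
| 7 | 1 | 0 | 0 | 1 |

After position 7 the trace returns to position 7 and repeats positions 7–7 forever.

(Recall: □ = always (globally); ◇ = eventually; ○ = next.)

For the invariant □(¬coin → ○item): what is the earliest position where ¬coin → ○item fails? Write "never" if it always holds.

¬coin → ○item holds at every position 0..7, and those are all the positions the trace ever visits, so the invariant □(¬coin → ○item) is never violated.

never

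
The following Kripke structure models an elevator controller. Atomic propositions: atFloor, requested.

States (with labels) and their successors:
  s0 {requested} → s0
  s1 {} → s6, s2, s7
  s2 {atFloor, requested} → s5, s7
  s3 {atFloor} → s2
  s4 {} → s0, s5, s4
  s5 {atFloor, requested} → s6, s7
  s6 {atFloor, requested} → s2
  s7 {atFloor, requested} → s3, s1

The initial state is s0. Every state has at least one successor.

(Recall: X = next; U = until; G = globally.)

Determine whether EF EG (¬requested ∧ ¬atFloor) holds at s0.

States satisfying EG (¬requested ∧ ¬atFloor): {s4}.
States satisfying EF EG (¬requested ∧ ¬atFloor): {s4}.
No suitable path/successor from s0 witnesses the formula.
s0 ∉ Sat(EF EG (¬requested ∧ ¬atFloor)).

No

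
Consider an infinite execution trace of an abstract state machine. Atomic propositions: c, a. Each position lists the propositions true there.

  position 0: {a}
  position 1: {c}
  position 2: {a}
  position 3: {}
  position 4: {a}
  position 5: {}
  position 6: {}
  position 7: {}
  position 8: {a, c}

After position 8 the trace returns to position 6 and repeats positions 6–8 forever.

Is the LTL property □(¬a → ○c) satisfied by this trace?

No

¬a → ○c must hold at every position from 0 onward. It fails at position 1, so □(¬a → ○c) is false.
Positions where ¬a holds: 1, 3, 5, 6, 7.
Check ○c at each: 1→fails, 3→fails, 5→fails, 6→fails, 7→ok.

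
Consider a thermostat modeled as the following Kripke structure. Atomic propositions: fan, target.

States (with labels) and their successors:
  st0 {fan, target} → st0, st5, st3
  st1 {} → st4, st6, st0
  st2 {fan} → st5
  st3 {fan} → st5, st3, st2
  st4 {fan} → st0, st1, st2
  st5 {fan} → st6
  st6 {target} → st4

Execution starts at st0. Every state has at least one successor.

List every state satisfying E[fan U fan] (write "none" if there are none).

{st0, st2, st3, st4, st5}

States satisfying fan: {st0, st2, st3, st4, st5}.
States satisfying E[fan U fan]: {st0, st2, st3, st4, st5}.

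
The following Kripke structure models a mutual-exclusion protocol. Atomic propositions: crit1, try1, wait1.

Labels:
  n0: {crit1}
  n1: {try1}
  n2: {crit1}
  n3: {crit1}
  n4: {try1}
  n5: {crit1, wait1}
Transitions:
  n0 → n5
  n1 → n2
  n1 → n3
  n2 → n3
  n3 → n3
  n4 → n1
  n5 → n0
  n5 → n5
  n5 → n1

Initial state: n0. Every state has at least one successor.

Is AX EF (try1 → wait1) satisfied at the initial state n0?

Holds

States satisfying EF (try1 → wait1): {n0, n1, n2, n3, n4, n5}.
States satisfying AX EF (try1 → wait1): {n0, n1, n2, n3, n4, n5}.
n0 ∈ Sat(AX EF (try1 → wait1)).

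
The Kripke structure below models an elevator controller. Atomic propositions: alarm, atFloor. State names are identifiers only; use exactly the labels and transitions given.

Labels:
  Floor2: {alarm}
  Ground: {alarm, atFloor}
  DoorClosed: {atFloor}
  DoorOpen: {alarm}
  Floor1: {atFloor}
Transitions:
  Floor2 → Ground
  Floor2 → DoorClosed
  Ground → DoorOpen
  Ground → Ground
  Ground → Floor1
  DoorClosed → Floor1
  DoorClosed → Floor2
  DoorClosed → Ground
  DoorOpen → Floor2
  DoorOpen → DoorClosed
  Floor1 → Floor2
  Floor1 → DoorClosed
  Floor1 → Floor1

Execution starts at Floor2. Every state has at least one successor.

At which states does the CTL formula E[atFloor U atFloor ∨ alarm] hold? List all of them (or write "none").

{Floor2, Ground, DoorClosed, DoorOpen, Floor1}

States satisfying atFloor: {Ground, DoorClosed, Floor1}.
States satisfying atFloor ∨ alarm: {Floor2, Ground, DoorClosed, DoorOpen, Floor1}.
States satisfying E[atFloor U atFloor ∨ alarm]: {Floor2, Ground, DoorClosed, DoorOpen, Floor1}.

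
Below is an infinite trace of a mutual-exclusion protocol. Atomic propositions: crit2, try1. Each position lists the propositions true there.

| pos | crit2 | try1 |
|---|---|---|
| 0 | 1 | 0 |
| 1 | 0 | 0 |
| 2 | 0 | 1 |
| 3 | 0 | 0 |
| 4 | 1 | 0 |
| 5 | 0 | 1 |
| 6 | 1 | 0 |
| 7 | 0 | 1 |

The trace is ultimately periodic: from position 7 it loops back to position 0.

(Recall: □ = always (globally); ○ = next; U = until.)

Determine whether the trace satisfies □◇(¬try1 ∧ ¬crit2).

◇(¬try1 ∧ ¬crit2) holds at every position 0..7, and those are all positions ever visited, so □◇(¬try1 ∧ ¬crit2) holds.

Holds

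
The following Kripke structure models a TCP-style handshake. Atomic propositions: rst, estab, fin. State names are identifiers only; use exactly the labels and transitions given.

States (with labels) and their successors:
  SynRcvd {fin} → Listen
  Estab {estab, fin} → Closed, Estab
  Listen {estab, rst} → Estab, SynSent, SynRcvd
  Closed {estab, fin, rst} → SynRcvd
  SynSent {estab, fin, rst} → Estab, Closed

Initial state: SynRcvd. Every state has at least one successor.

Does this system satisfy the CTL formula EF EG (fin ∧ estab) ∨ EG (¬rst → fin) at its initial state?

Holds

States satisfying EG (fin ∧ estab): {Estab, SynSent}.
States satisfying EF EG (fin ∧ estab): {SynRcvd, Estab, Listen, Closed, SynSent}.
States satisfying ¬rst → fin: {SynRcvd, Estab, Listen, Closed, SynSent}.
States satisfying EG (¬rst → fin): {SynRcvd, Estab, Listen, Closed, SynSent}.
States satisfying EF EG (fin ∧ estab) ∨ EG (¬rst → fin): {SynRcvd, Estab, Listen, Closed, SynSent}.
SynRcvd ∈ Sat(EF EG (fin ∧ estab) ∨ EG (¬rst → fin)).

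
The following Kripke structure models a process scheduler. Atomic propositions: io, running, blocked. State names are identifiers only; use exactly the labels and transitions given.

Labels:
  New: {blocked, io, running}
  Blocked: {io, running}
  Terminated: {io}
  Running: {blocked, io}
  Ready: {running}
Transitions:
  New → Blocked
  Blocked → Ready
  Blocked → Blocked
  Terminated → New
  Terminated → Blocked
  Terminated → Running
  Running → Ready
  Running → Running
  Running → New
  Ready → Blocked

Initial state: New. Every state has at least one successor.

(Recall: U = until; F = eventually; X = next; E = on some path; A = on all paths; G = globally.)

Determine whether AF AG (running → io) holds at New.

Violated

States satisfying AG (running → io): ∅.
States satisfying AF AG (running → io): ∅.
There is a path from New along which AG (running → io) never holds.
New ∉ Sat(AF AG (running → io)).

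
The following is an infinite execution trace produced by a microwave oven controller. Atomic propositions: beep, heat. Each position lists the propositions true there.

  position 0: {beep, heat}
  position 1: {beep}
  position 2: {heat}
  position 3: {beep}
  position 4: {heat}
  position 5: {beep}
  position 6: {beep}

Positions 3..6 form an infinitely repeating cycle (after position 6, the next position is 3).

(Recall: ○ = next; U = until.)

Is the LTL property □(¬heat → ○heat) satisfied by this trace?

¬heat → ○heat must hold at every position from 0 onward. It fails at position 5, so □(¬heat → ○heat) is false.
Positions where ¬heat holds: 1, 3, 5, 6.
Check ○heat at each: 1→ok, 3→ok, 5→fails, 6→fails.

Violated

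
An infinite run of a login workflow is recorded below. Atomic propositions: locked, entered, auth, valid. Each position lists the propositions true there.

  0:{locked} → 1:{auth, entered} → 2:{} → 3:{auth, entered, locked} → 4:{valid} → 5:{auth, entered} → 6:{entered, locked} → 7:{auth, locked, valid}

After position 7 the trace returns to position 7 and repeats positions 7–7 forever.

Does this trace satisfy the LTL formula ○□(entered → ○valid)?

Does not hold

The position after 0 is 1; □(entered → ○valid) is false there.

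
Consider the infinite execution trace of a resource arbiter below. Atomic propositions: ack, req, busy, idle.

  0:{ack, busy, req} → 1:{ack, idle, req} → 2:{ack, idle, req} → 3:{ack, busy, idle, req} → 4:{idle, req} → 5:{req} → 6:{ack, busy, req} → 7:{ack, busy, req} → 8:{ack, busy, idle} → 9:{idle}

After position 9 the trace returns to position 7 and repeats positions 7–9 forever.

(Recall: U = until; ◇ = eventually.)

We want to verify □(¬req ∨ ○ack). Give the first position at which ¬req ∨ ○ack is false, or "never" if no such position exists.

3

Check ¬req ∨ ○ack at each position in order: 0 ✓, 1 ✓, 2 ✓.
At position 3 the labels are {ack, busy, idle, req} and the next position 4 has {idle, req}, so ¬req ∨ ○ack is false there. This is the first violation.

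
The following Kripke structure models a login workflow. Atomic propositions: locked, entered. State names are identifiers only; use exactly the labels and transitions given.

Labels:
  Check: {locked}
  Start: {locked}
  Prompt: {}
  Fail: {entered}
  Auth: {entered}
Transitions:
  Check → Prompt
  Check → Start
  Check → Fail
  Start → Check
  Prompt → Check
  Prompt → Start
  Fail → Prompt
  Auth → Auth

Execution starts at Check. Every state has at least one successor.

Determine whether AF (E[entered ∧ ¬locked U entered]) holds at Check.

States satisfying E[entered ∧ ¬locked U entered]: {Fail, Auth}.
States satisfying AF (E[entered ∧ ¬locked U entered]): {Fail, Auth}.
There is a path from Check along which E[entered ∧ ¬locked U entered] never holds.
Check ∉ Sat(AF (E[entered ∧ ¬locked U entered])).

Does not hold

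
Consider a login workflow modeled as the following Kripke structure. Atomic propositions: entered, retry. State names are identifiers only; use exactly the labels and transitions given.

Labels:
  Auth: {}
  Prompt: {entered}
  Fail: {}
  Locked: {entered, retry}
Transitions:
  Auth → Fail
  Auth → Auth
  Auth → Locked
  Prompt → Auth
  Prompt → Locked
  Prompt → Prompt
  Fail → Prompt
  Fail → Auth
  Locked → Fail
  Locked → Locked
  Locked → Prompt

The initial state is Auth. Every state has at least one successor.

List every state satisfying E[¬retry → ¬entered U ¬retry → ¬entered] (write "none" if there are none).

{Auth, Fail, Locked}

States satisfying ¬retry → ¬entered: {Auth, Fail, Locked}.
States satisfying E[¬retry → ¬entered U ¬retry → ¬entered]: {Auth, Fail, Locked}.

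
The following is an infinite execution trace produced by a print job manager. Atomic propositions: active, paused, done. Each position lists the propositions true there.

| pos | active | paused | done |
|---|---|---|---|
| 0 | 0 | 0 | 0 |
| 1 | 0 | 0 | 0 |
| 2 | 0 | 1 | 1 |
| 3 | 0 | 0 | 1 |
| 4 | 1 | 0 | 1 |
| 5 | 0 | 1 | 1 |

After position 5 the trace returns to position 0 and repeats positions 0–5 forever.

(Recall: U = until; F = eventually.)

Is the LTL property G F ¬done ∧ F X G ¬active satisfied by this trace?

F ¬done holds at every position 0..5, and those are all positions ever visited, so G F ¬done holds.
X G ¬active is false at every position 0..5, so it never becomes true and F X G ¬active fails.
At position 0: G F ¬done is true; F X G ¬active is false; so G F ¬done ∧ F X G ¬active is false.

No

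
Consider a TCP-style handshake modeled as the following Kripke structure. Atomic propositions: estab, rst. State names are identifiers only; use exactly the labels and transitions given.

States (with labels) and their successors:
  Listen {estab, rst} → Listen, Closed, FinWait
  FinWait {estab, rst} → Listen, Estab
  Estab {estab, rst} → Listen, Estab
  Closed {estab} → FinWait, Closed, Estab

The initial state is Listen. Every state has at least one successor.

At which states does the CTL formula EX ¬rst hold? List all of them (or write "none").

States satisfying ¬rst: {Closed}.
States satisfying EX ¬rst: {Listen, Closed}.

{Listen, Closed}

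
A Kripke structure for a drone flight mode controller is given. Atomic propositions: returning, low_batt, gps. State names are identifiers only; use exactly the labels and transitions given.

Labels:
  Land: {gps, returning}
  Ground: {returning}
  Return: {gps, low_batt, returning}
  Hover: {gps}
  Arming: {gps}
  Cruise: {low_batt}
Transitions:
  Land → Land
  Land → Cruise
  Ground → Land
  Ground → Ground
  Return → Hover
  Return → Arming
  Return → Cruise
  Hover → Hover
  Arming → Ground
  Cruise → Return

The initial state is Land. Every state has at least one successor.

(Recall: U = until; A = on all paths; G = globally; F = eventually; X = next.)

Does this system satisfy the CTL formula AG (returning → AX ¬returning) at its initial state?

States satisfying returning → AX ¬returning: {Return, Hover, Arming, Cruise}.
States satisfying AG (returning → AX ¬returning): {Hover}.
Ground is reachable from Land and violates returning → AX ¬returning, so AG fails at Land.
Land ∉ Sat(AG (returning → AX ¬returning)).

Does not hold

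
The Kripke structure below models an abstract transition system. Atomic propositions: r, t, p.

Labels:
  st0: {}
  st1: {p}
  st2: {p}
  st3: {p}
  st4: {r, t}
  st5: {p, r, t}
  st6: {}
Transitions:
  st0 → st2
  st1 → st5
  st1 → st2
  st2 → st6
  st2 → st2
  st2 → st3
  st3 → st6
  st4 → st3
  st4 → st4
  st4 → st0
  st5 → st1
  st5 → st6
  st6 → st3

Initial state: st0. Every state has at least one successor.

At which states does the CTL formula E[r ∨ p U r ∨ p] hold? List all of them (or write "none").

{st1, st2, st3, st4, st5}

States satisfying r ∨ p: {st1, st2, st3, st4, st5}.
States satisfying E[r ∨ p U r ∨ p]: {st1, st2, st3, st4, st5}.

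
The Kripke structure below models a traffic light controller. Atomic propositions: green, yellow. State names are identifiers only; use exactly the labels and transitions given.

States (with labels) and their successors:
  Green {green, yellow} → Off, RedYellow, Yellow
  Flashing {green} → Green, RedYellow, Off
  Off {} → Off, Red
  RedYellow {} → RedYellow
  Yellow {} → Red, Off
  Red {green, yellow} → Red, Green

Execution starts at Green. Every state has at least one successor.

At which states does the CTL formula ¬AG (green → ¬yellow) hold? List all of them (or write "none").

States satisfying green → ¬yellow: {Flashing, Off, RedYellow, Yellow}.
States satisfying AG (green → ¬yellow): {RedYellow}.
States satisfying ¬AG (green → ¬yellow): {Green, Flashing, Off, Yellow, Red}.

{Green, Flashing, Off, Yellow, Red}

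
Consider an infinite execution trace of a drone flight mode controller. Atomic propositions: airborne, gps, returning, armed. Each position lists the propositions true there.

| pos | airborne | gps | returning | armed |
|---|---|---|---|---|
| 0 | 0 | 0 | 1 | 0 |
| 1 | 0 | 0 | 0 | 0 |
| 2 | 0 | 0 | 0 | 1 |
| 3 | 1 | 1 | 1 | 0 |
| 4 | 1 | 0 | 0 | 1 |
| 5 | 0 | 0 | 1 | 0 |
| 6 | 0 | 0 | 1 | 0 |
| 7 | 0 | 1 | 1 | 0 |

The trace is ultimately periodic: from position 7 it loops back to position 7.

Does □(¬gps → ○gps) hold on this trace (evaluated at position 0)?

No

¬gps → ○gps must hold at every position from 0 onward. It fails at position 0, so □(¬gps → ○gps) is false.
Positions where ¬gps holds: 0, 1, 2, 4, 5, 6.
Check ○gps at each: 0→fails, 1→fails, 2→ok, 4→fails, 5→fails, 6→ok.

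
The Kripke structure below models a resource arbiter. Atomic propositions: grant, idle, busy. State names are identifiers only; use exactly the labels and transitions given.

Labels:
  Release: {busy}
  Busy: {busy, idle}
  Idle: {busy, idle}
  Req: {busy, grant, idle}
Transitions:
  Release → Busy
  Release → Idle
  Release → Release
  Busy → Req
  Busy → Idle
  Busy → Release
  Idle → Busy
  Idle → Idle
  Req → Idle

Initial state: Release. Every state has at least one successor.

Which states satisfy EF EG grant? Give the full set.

States satisfying EG grant: ∅.
States satisfying EF EG grant: ∅.

none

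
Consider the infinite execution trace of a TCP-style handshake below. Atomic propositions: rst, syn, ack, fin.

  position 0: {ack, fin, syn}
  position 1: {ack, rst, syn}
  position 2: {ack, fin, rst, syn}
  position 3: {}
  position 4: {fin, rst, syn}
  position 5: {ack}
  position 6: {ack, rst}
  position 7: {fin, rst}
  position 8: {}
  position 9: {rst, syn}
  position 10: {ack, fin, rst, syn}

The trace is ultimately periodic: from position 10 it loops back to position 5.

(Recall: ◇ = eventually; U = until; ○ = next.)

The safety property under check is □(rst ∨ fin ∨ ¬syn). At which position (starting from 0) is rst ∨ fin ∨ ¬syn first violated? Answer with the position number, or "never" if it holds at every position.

never

rst ∨ fin ∨ ¬syn holds at every position 0..10, and those are all the positions the trace ever visits, so the invariant □(rst ∨ fin ∨ ¬syn) is never violated.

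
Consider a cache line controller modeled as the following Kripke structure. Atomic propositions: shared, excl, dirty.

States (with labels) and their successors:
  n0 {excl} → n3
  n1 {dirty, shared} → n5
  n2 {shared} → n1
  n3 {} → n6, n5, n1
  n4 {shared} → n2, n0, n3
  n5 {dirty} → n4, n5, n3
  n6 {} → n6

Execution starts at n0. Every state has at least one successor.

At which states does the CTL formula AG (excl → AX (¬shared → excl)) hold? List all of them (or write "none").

{n6}

States satisfying excl → AX (¬shared → excl): {n1, n2, n3, n4, n5, n6}.
States satisfying AG (excl → AX (¬shared → excl)): {n6}.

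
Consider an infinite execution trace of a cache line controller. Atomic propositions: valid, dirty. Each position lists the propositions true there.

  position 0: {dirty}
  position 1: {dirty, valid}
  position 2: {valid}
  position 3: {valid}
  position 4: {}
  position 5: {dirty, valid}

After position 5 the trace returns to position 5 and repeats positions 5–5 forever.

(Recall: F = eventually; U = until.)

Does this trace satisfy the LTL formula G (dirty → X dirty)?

No

dirty → X dirty must hold at every position from 0 onward. It fails at position 1, so G (dirty → X dirty) is false.
Positions where dirty holds: 0, 1, 5.
Check X dirty at each: 0→ok, 1→fails, 5→ok.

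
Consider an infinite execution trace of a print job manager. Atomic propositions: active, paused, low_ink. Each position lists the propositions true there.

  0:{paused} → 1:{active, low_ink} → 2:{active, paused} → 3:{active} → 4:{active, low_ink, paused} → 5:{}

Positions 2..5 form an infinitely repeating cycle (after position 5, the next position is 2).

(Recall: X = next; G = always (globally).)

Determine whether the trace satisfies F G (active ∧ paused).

Does not hold

G (active ∧ paused) is false at every position 0..5, so it never becomes true and F G (active ∧ paused) fails.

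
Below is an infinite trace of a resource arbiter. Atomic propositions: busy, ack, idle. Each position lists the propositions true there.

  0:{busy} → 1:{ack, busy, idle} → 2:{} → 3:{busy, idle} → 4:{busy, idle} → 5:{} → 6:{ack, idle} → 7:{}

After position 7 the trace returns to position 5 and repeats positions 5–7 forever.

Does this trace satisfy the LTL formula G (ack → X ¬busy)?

Holds

ack → X ¬busy holds at every position 0..7, and those are all positions ever visited, so G (ack → X ¬busy) holds.
Positions where ack holds: 1, 6.
Check X ¬busy at each: 1→ok, 6→ok.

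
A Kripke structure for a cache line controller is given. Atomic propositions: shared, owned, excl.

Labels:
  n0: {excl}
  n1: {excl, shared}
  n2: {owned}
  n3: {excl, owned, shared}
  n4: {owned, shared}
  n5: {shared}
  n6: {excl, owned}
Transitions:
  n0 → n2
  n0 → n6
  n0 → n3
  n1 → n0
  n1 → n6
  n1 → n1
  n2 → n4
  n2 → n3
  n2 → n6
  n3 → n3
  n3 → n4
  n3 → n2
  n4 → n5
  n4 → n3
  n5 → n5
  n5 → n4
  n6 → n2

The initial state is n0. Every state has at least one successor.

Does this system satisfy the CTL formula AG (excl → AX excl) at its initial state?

Violated

States satisfying excl → AX excl: {n1, n2, n4, n5}.
States satisfying AG (excl → AX excl): ∅.
n0 is reachable from n0 and violates excl → AX excl, so AG fails at n0.
n0 ∉ Sat(AG (excl → AX excl)).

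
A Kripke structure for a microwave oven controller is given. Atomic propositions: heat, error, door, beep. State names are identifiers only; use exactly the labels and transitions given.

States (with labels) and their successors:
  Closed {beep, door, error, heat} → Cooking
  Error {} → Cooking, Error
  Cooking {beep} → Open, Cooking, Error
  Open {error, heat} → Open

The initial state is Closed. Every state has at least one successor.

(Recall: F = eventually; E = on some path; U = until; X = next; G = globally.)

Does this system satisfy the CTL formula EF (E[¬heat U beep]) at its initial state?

Satisfied

States satisfying E[¬heat U beep]: {Closed, Error, Cooking}.
States satisfying EF (E[¬heat U beep]): {Closed, Error, Cooking}.
Some path from Closed reaches a state where E[¬heat U beep] holds.
Closed ∈ Sat(EF (E[¬heat U beep])).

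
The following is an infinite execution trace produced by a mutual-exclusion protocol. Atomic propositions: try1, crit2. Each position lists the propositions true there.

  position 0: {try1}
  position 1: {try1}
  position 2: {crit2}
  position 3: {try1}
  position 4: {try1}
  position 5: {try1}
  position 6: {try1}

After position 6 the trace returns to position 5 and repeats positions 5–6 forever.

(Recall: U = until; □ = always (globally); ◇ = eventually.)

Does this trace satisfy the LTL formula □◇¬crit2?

◇¬crit2 holds at every position 0..6, and those are all positions ever visited, so □◇¬crit2 holds.

Yes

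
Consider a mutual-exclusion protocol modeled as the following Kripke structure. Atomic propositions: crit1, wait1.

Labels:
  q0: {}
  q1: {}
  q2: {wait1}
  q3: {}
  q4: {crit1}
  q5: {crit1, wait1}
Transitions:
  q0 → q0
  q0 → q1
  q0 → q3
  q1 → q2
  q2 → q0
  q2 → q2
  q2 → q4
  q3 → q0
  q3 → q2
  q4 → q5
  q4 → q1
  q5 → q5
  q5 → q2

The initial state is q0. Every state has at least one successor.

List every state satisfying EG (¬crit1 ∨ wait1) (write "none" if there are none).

{q0, q1, q2, q3, q5}

States satisfying ¬crit1 ∨ wait1: {q0, q1, q2, q3, q5}.
States satisfying EG (¬crit1 ∨ wait1): {q0, q1, q2, q3, q5}.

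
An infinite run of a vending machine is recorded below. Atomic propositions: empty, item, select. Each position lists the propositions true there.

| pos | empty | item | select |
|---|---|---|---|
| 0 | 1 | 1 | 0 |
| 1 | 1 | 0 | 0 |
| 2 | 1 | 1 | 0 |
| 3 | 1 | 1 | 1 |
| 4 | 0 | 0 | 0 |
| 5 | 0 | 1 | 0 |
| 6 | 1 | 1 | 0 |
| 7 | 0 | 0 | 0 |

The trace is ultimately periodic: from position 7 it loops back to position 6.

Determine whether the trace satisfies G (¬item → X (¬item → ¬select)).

¬item → X (¬item → ¬select) holds at every position 0..7, and those are all positions ever visited, so G (¬item → X (¬item → ¬select)) holds.
Positions where ¬item holds: 1, 4, 7.
Check X (¬item → ¬select) at each: 1→ok, 4→ok, 7→ok.

Holds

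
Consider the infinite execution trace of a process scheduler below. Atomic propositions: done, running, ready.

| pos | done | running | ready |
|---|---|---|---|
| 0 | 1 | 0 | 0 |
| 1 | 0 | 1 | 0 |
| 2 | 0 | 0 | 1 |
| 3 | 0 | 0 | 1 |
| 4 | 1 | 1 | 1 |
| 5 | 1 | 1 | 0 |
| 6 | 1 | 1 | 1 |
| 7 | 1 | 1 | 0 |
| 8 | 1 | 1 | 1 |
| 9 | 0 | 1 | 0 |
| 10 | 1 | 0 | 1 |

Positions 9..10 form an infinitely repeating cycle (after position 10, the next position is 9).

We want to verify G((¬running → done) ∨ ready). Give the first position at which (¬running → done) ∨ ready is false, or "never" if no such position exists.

never

(¬running → done) ∨ ready holds at every position 0..10, and those are all the positions the trace ever visits, so the invariant G((¬running → done) ∨ ready) is never violated.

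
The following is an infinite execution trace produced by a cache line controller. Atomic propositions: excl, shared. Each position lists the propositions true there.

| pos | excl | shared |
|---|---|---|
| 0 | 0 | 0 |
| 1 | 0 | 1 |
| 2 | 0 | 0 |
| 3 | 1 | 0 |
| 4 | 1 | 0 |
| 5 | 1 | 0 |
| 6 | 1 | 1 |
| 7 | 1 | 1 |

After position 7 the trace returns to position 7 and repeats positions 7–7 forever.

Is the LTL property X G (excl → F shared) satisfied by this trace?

The position after 0 is 1; G (excl → F shared) is true there.

Satisfied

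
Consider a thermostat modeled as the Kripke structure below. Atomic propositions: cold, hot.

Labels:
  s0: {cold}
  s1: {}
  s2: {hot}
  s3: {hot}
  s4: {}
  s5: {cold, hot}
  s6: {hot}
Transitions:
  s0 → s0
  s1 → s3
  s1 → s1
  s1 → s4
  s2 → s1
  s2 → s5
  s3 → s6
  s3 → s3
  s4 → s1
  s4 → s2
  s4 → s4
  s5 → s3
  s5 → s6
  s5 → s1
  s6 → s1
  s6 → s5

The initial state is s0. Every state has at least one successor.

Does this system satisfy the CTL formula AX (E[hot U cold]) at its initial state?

Yes

States satisfying E[hot U cold]: {s0, s2, s3, s5, s6}.
States satisfying AX (E[hot U cold]): {s0, s3}.
s0 ∈ Sat(AX (E[hot U cold])).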